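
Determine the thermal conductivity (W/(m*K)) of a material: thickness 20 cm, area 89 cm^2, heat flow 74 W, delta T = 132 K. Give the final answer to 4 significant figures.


k = Q*L / (A*dT)
L = 0.2 m, A = 8.9e-03 m^2
k = 74 * 0.2 / (8.9e-03 * 132)
k = 12.6 W/(m*K)


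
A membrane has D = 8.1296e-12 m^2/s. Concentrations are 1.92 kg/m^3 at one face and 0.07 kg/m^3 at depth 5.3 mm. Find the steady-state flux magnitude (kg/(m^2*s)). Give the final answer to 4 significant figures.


J = -D * (dC/dx) = D * (C1 - C2) / dx
J = 8.1296e-12 * (1.92 - 0.07) / 5.3e-03
J = 2.838e-09 kg/(m^2*s)


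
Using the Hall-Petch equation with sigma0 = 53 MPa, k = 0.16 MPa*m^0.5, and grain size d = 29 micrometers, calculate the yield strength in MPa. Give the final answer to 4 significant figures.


sigma_y = sigma0 + k / sqrt(d)
d = 29 um = 2.9e-05 m
sigma_y = 53 + 0.16 / sqrt(2.9e-05)
sigma_y = 82.71 MPa


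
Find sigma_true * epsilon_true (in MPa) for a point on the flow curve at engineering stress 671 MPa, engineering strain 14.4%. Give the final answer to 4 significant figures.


sigma_true = sigma_eng * (1 + epsilon_eng)
sigma_true = 671 * (1 + 0.144) = 767.624 MPa
epsilon_true = ln(1 + epsilon_eng)
epsilon_true = ln(1 + 0.144) = 0.134531
sigma_true * epsilon_true = 767.624 * 0.134531 = 103.3 MPa


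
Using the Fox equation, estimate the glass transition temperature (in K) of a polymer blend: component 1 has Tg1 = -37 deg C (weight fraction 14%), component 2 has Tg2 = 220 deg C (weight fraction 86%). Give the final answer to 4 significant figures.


1/Tg = w1/Tg1 + w2/Tg2 (in Kelvin)
Tg1 = 236.15 K, Tg2 = 493.15 K
1/Tg = 0.14/236.15 + 0.86/493.15
Tg = 427.9 K


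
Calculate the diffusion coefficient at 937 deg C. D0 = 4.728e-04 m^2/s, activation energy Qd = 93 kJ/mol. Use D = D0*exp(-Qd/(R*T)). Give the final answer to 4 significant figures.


D = D0 * exp(-Qd / (R*T))
T = 1210.15 K
D = 4.728e-04 * exp(-93e3 / (8.314 * 1210.15))
D = 4.574e-08 m^2/s


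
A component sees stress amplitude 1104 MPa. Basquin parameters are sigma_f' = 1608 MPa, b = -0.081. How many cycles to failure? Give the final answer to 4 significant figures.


sigma_a = sigma_f' * (2*Nf)^b
2*Nf = (sigma_a / sigma_f')^(1/b)
2*Nf = (1104 / 1608)^(1/-0.081)
2*Nf = 103.815
Nf = 51.91 cycles


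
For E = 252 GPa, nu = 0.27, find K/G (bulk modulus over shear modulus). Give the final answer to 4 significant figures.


G = E / (2*(1+nu))
G = 252 / (2*(1+0.27)) = 99.2126 GPa
K = E / (3*(1-2*nu))
K = 252 / (3*(1-2*0.27)) = 182.609 GPa
K/G = 182.609 / 99.2126 = 1.841


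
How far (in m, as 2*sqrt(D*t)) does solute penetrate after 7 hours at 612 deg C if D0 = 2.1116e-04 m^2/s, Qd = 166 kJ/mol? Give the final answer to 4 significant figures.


Step 1: D = D0 * exp(-Qd/(R*T))
T = 885.15 K
D = 2.1116e-04 * exp(-166e3 / (8.314 * 885.15)) = 3.37469e-14 m^2/s
Step 2: L = 2*sqrt(D*t)
t = 7 h = 25200 s
L = 2*sqrt(3.37469e-14 * 25200) = 5.832e-05 m


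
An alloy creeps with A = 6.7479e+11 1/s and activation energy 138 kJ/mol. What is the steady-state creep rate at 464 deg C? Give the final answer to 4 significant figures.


rate = A * exp(-Q / (R*T))
T = 464 + 273.15 = 737.15 K
rate = 6.7479e+11 * exp(-138e3 / (8.314 * 737.15))
rate = 112.2 1/s


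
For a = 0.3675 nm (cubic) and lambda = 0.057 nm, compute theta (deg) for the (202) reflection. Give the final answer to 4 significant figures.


d = a / sqrt(h^2+k^2+l^2)
d = 0.3675 / sqrt(8) = 0.129931 nm
lambda = 2*d*sin(theta)  =>  sin(theta) = lambda / (2*d)
sin(theta) = 0.057 / (2 * 0.129931) = 0.219347
theta = 12.67 deg


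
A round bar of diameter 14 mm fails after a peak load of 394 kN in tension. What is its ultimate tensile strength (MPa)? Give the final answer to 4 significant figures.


A0 = pi*(d/2)^2 = pi*(14/2)^2 = 153.938 mm^2
UTS = F_max / A0 = 394*1000 / 153.938
UTS = 2559 MPa


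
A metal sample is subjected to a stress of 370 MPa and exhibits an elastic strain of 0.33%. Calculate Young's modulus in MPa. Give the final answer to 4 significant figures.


E = sigma / epsilon
epsilon = 0.33% = 3.3e-03
E = 370 / 3.3e-03
E = 112100 MPa


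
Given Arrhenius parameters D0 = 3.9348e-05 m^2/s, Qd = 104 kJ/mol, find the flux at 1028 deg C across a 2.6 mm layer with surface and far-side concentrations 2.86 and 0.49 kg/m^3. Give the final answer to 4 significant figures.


Step 1: D = D0 * exp(-Qd/(R*T))
T = 1028 + 273.15 = 1301.15 K
D = 3.9348e-05 * exp(-104e3 / (8.314 * 1301.15)) = 2.62842e-09 m^2/s
Step 2: J = D * (C1 - C2) / dx
J = 2.62842e-09 * (2.86 - 0.49) / 2.6e-03
J = 2.396e-06 kg/(m^2*s)


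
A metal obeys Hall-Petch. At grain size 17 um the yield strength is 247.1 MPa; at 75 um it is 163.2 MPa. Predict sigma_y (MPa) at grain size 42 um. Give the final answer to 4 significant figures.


sigma_y = sigma0 + k / sqrt(d)
1/sqrt(d1) = 1/sqrt(1.7e-05) = 242.536;  1/sqrt(d2) = 115.47
k = (sigma1 - sigma2) / (1/sqrt(d1) - 1/sqrt(d2)) = (247.1 - 163.2) / (242.536 - 115.47) = 0.660289 MPa*m^0.5
sigma0 = sigma1 - k/sqrt(d1) = 247.1 - 0.660289*242.536 = 86.9564 MPa
sigma_y(d3) = 86.9564 + 0.660289 / sqrt(4.2e-05) = 188.8 MPa


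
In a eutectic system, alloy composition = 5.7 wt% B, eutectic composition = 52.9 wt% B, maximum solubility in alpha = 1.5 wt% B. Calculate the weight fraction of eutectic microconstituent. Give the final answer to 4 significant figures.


f_primary = (C_e - C0) / (C_e - C_alpha_max)
f_primary = (52.9 - 5.7) / (52.9 - 1.5)
f_primary = 0.918288
f_eutectic = 1 - 0.918288 = 0.08171


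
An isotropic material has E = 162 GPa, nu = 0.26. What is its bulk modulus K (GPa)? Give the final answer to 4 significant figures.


K = E / (3*(1-2*nu))
K = 162 / (3*(1-2*0.26))
K = 112.5 GPa


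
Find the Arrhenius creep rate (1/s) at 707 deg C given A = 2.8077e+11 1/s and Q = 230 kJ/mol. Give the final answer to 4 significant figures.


rate = A * exp(-Q / (R*T))
T = 707 + 273.15 = 980.15 K
rate = 2.8077e+11 * exp(-230e3 / (8.314 * 980.15))
rate = 0.1551 1/s


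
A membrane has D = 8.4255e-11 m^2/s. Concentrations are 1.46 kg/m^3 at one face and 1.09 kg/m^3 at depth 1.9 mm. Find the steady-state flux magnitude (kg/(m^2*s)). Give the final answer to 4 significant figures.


J = -D * (dC/dx) = D * (C1 - C2) / dx
J = 8.4255e-11 * (1.46 - 1.09) / 1.9e-03
J = 1.641e-08 kg/(m^2*s)


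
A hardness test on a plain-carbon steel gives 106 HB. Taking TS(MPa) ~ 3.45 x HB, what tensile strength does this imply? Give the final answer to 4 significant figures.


TS (MPa) = 3.45 * HB
TS = 3.45 * 106
TS = 365.7 MPa


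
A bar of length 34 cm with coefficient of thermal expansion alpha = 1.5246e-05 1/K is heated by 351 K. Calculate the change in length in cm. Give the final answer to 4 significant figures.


dL = L0 * alpha * dT
dL = 34 * 1.5246e-05 * 351
dL = 0.1819 cm


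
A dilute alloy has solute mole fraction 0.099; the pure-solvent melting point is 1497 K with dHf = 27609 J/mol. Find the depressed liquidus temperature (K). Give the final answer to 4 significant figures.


dT = R*Tm^2*x / dHf
dT = 8.314 * 1497^2 * 0.099 / 27609
dT = 66.8095 K
T_new = 1497 - 66.8095 = 1430 K


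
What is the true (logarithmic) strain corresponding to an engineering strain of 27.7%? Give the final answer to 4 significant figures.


epsilon_true = ln(1 + epsilon_eng)
epsilon_true = ln(1 + 0.277)
epsilon_true = 0.2445


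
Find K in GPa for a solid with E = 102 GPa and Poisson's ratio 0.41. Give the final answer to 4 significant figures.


K = E / (3*(1-2*nu))
K = 102 / (3*(1-2*0.41))
K = 188.9 GPa


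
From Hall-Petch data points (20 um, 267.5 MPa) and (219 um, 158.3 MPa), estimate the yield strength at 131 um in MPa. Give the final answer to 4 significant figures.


sigma_y = sigma0 + k / sqrt(d)
1/sqrt(d1) = 1/sqrt(2e-05) = 223.607;  1/sqrt(d2) = 67.5737
k = (sigma1 - sigma2) / (1/sqrt(d1) - 1/sqrt(d2)) = (267.5 - 158.3) / (223.607 - 67.5737) = 0.699852 MPa*m^0.5
sigma0 = sigma1 - k/sqrt(d1) = 267.5 - 0.699852*223.607 = 111.008 MPa
sigma_y(d3) = 111.008 + 0.699852 / sqrt(1.31e-04) = 172.2 MPa


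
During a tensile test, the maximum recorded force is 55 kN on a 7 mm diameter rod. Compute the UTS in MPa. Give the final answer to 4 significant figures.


A0 = pi*(d/2)^2 = pi*(7/2)^2 = 38.4845 mm^2
UTS = F_max / A0 = 55*1000 / 38.4845
UTS = 1429 MPa


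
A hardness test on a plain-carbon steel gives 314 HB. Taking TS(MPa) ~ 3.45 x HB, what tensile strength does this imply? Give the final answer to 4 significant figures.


TS (MPa) = 3.45 * HB
TS = 3.45 * 314
TS = 1083 MPa


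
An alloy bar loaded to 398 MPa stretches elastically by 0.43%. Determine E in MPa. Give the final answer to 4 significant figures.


E = sigma / epsilon
epsilon = 0.43% = 4.3e-03
E = 398 / 4.3e-03
E = 92560 MPa


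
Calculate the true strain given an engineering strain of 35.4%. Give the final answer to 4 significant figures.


epsilon_true = ln(1 + epsilon_eng)
epsilon_true = ln(1 + 0.354)
epsilon_true = 0.3031


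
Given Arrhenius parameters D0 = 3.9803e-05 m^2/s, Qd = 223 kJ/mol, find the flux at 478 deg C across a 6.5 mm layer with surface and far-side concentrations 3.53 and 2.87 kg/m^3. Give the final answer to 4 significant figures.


Step 1: D = D0 * exp(-Qd/(R*T))
T = 478 + 273.15 = 751.15 K
D = 3.9803e-05 * exp(-223e3 / (8.314 * 751.15)) = 1.23604e-20 m^2/s
Step 2: J = D * (C1 - C2) / dx
J = 1.23604e-20 * (3.53 - 2.87) / 6.5e-03
J = 1.255e-18 kg/(m^2*s)


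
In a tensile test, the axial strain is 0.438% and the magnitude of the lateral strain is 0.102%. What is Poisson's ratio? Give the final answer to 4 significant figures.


nu = -epsilon_lat / epsilon_axial
Lateral strain is contraction (negative), so using magnitudes:
nu = 0.102 / 0.438
nu = 0.2329


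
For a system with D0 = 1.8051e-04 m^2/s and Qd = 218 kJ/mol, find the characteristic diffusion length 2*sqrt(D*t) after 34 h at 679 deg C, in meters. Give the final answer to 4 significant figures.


Step 1: D = D0 * exp(-Qd/(R*T))
T = 952.15 K
D = 1.8051e-04 * exp(-218e3 / (8.314 * 952.15)) = 1.97998e-16 m^2/s
Step 2: L = 2*sqrt(D*t)
t = 34 h = 122400 s
L = 2*sqrt(1.97998e-16 * 122400) = 9.846e-06 m


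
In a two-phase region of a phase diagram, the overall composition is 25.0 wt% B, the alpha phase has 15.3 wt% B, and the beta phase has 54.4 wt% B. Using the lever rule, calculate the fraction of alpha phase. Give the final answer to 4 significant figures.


f_alpha = (C_beta - C0) / (C_beta - C_alpha)
f_alpha = (54.4 - 25.0) / (54.4 - 15.3)
f_alpha = 0.7519


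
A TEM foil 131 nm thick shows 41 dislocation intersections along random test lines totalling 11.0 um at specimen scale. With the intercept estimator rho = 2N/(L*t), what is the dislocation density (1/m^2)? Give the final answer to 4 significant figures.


rho = 2N / (L * t)
L = 11.0 um = 1.1e-05 m, t = 131 nm = 1.31e-07 m
rho = 2 * 41 / (1.1e-05 * 1.31e-07)
rho = 5.69e+13 1/m^2


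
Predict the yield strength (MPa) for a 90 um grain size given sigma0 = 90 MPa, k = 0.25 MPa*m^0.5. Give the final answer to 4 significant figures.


sigma_y = sigma0 + k / sqrt(d)
d = 90 um = 9e-05 m
sigma_y = 90 + 0.25 / sqrt(9e-05)
sigma_y = 116.4 MPa


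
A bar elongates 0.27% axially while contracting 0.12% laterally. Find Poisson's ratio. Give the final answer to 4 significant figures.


nu = -epsilon_lat / epsilon_axial
Lateral strain is contraction (negative), so using magnitudes:
nu = 0.12 / 0.27
nu = 0.4444


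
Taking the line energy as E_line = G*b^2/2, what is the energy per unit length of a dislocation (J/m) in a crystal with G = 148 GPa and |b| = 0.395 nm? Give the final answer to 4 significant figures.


E = G*b^2/2
b = 0.395 nm = 3.95e-10 m
G = 148 GPa = 1.48e+11 Pa
E = 0.5 * 1.48e+11 * (3.95e-10)^2
E = 1.155e-08 J/m


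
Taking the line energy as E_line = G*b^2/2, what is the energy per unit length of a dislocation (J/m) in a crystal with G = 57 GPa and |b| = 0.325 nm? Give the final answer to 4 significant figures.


E = G*b^2/2
b = 0.325 nm = 3.25e-10 m
G = 57 GPa = 5.7e+10 Pa
E = 0.5 * 5.7e+10 * (3.25e-10)^2
E = 3.01e-09 J/m


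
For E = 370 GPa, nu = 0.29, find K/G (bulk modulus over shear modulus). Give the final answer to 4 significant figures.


G = E / (2*(1+nu))
G = 370 / (2*(1+0.29)) = 143.411 GPa
K = E / (3*(1-2*nu))
K = 370 / (3*(1-2*0.29)) = 293.651 GPa
K/G = 293.651 / 143.411 = 2.048


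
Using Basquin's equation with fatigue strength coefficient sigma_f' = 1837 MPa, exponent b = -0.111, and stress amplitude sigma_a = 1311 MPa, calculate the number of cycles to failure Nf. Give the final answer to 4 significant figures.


sigma_a = sigma_f' * (2*Nf)^b
2*Nf = (sigma_a / sigma_f')^(1/b)
2*Nf = (1311 / 1837)^(1/-0.111)
2*Nf = 20.8871
Nf = 10.44 cycles


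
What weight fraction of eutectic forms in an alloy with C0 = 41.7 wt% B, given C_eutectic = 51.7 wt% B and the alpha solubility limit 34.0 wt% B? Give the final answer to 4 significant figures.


f_primary = (C_e - C0) / (C_e - C_alpha_max)
f_primary = (51.7 - 41.7) / (51.7 - 34.0)
f_primary = 0.564972
f_eutectic = 1 - 0.564972 = 0.435


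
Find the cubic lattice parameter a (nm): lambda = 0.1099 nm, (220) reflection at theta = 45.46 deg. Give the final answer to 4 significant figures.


d = lambda / (2*sin(theta))
d = 0.1099 / (2*sin(45.46 deg))
d = 0.0770946 nm
a = d * sqrt(h^2+k^2+l^2) = 0.0770946 * sqrt(8)
a = 0.2181 nm


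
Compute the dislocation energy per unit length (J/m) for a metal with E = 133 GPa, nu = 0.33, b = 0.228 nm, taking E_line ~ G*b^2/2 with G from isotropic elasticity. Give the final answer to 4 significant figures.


Step 1: G = E / (2*(1+nu))
G = 133 / (2*(1+0.33)) = 50 GPa = 5e+10 Pa
Step 2: E_line = G*b^2/2
b = 0.228 nm = 2.28e-10 m
E_line = 0.5 * 5e+10 * (2.28e-10)^2 = 1.3e-09 J/m


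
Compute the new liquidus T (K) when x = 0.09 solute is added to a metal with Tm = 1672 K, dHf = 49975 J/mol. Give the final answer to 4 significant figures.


dT = R*Tm^2*x / dHf
dT = 8.314 * 1672^2 * 0.09 / 49975
dT = 41.8574 K
T_new = 1672 - 41.8574 = 1630 K


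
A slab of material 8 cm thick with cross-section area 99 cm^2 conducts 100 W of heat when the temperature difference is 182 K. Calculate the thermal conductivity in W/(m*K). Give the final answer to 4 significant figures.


k = Q*L / (A*dT)
L = 0.08 m, A = 9.9e-03 m^2
k = 100 * 0.08 / (9.9e-03 * 182)
k = 4.44 W/(m*K)


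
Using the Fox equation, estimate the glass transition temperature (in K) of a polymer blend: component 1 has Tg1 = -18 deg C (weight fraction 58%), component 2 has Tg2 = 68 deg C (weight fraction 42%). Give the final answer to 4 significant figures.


1/Tg = w1/Tg1 + w2/Tg2 (in Kelvin)
Tg1 = 255.15 K, Tg2 = 341.15 K
1/Tg = 0.58/255.15 + 0.42/341.15
Tg = 285.4 K


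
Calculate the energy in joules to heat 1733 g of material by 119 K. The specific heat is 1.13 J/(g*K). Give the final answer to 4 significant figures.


Q = m * cp * dT
Q = 1733 * 1.13 * 119
Q = 233000 J


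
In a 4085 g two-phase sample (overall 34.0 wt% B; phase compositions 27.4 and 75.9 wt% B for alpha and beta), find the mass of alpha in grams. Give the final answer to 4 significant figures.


f_alpha = (C_beta - C0) / (C_beta - C_alpha)
f_alpha = (75.9 - 34.0) / (75.9 - 27.4) = 0.863918
m_alpha = f_alpha * m_total = 0.863918 * 4085 = 3529 g


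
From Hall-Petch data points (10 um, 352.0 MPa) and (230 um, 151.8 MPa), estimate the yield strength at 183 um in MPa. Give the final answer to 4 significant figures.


sigma_y = sigma0 + k / sqrt(d)
1/sqrt(d1) = 1/sqrt(1e-05) = 316.228;  1/sqrt(d2) = 65.938
k = (sigma1 - sigma2) / (1/sqrt(d1) - 1/sqrt(d2)) = (352.0 - 151.8) / (316.228 - 65.938) = 0.799873 MPa*m^0.5
sigma0 = sigma1 - k/sqrt(d1) = 352.0 - 0.799873*316.228 = 99.0579 MPa
sigma_y(d3) = 99.0579 + 0.799873 / sqrt(1.83e-04) = 158.2 MPa


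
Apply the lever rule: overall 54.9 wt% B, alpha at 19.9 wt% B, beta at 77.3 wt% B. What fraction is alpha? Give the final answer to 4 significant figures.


f_alpha = (C_beta - C0) / (C_beta - C_alpha)
f_alpha = (77.3 - 54.9) / (77.3 - 19.9)
f_alpha = 0.3902


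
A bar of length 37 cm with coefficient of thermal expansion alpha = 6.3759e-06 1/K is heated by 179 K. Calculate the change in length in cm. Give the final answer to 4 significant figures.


dL = L0 * alpha * dT
dL = 37 * 6.3759e-06 * 179
dL = 0.04223 cm


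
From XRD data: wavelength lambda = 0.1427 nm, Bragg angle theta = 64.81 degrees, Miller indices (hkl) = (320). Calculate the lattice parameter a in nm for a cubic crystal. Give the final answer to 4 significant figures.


d = lambda / (2*sin(theta))
d = 0.1427 / (2*sin(64.81 deg))
d = 0.0788484 nm
a = d * sqrt(h^2+k^2+l^2) = 0.0788484 * sqrt(13)
a = 0.2843 nm


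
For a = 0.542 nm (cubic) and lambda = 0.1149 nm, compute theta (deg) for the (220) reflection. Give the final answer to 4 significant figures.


d = a / sqrt(h^2+k^2+l^2)
d = 0.542 / sqrt(8) = 0.191626 nm
lambda = 2*d*sin(theta)  =>  sin(theta) = lambda / (2*d)
sin(theta) = 0.1149 / (2 * 0.191626) = 0.299803
theta = 17.45 deg


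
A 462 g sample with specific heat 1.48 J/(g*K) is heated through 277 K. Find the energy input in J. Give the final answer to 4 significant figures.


Q = m * cp * dT
Q = 462 * 1.48 * 277
Q = 189400 J


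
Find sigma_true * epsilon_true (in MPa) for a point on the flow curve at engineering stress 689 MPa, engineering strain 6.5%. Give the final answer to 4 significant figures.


sigma_true = sigma_eng * (1 + epsilon_eng)
sigma_true = 689 * (1 + 0.065) = 733.785 MPa
epsilon_true = ln(1 + epsilon_eng)
epsilon_true = ln(1 + 0.065) = 0.0629748
sigma_true * epsilon_true = 733.785 * 0.0629748 = 46.21 MPa


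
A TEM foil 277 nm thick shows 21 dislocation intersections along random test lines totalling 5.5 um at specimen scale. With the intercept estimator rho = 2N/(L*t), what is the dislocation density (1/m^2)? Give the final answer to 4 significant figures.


rho = 2N / (L * t)
L = 5.5 um = 5.5e-06 m, t = 277 nm = 2.77e-07 m
rho = 2 * 21 / (5.5e-06 * 2.77e-07)
rho = 2.757e+13 1/m^2


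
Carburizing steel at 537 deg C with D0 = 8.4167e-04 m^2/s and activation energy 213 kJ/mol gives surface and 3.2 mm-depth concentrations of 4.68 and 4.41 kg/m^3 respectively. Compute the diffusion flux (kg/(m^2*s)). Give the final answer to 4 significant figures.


Step 1: D = D0 * exp(-Qd/(R*T))
T = 537 + 273.15 = 810.15 K
D = 8.4167e-04 * exp(-213e3 / (8.314 * 810.15)) = 1.55387e-17 m^2/s
Step 2: J = D * (C1 - C2) / dx
J = 1.55387e-17 * (4.68 - 4.41) / 3.2e-03
J = 1.311e-15 kg/(m^2*s)


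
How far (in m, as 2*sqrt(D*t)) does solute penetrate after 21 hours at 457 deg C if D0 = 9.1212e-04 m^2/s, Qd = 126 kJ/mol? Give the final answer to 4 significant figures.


Step 1: D = D0 * exp(-Qd/(R*T))
T = 730.15 K
D = 9.1212e-04 * exp(-126e3 / (8.314 * 730.15)) = 8.82545e-13 m^2/s
Step 2: L = 2*sqrt(D*t)
t = 21 h = 75600 s
L = 2*sqrt(8.82545e-13 * 75600) = 5.166e-04 m


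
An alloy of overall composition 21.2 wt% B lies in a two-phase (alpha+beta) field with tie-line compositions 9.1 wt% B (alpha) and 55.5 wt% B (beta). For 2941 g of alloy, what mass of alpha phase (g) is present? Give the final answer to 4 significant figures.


f_alpha = (C_beta - C0) / (C_beta - C_alpha)
f_alpha = (55.5 - 21.2) / (55.5 - 9.1) = 0.739224
m_alpha = f_alpha * m_total = 0.739224 * 2941 = 2174 g


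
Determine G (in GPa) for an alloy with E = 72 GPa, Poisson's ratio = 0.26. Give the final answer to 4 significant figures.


G = E / (2*(1+nu))
G = 72 / (2*(1+0.26))
G = 28.57 GPa


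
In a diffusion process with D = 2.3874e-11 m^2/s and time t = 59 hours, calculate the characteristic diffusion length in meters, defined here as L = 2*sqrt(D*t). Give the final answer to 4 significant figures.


t = 59 hr = 212400 s
Diffusion length = 2*sqrt(D*t)
= 2*sqrt(2.3874e-11 * 212400)
= 4.504e-03 m


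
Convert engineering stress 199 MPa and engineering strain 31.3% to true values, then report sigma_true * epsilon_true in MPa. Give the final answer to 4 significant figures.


sigma_true = sigma_eng * (1 + epsilon_eng)
sigma_true = 199 * (1 + 0.313) = 261.287 MPa
epsilon_true = ln(1 + epsilon_eng)
epsilon_true = ln(1 + 0.313) = 0.272315
sigma_true * epsilon_true = 261.287 * 0.272315 = 71.15 MPa


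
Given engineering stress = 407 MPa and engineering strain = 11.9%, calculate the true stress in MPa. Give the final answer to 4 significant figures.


sigma_true = sigma_eng * (1 + epsilon_eng)
sigma_true = 407 * (1 + 0.119)
sigma_true = 455.4 MPa


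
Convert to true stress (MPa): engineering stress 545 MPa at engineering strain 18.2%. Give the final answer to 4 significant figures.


sigma_true = sigma_eng * (1 + epsilon_eng)
sigma_true = 545 * (1 + 0.182)
sigma_true = 644.2 MPa


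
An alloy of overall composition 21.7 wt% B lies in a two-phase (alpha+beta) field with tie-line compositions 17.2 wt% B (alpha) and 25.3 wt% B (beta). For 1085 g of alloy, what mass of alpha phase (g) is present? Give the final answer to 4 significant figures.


f_alpha = (C_beta - C0) / (C_beta - C_alpha)
f_alpha = (25.3 - 21.7) / (25.3 - 17.2) = 0.444444
m_alpha = f_alpha * m_total = 0.444444 * 1085 = 482.2 g


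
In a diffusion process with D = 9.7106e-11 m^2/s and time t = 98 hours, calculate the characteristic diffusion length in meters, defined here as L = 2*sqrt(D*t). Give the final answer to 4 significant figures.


t = 98 hr = 352800 s
Diffusion length = 2*sqrt(D*t)
= 2*sqrt(9.7106e-11 * 352800)
= 0.01171 m


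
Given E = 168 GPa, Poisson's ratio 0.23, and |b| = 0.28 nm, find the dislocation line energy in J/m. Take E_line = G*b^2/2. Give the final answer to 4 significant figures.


Step 1: G = E / (2*(1+nu))
G = 168 / (2*(1+0.23)) = 68.2927 GPa = 6.82927e+10 Pa
Step 2: E_line = G*b^2/2
b = 0.28 nm = 2.8e-10 m
E_line = 0.5 * 6.82927e+10 * (2.8e-10)^2 = 2.677e-09 J/m


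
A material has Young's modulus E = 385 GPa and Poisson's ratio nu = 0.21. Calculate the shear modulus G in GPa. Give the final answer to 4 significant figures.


G = E / (2*(1+nu))
G = 385 / (2*(1+0.21))
G = 159.1 GPa


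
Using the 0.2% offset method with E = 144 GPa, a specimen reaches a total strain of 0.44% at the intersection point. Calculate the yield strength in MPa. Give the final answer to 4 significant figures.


Offset strain = 0.002
Elastic strain at yield = total_strain - offset = 4.4e-03 - 0.002 = 2.4e-03
sigma_y = E * elastic_strain = 144000 * 2.4e-03
sigma_y = 345.6 MPa


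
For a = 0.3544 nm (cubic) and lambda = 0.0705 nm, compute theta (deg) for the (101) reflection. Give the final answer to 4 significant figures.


d = a / sqrt(h^2+k^2+l^2)
d = 0.3544 / sqrt(2) = 0.250599 nm
lambda = 2*d*sin(theta)  =>  sin(theta) = lambda / (2*d)
sin(theta) = 0.0705 / (2 * 0.250599) = 0.140663
theta = 8.086 deg


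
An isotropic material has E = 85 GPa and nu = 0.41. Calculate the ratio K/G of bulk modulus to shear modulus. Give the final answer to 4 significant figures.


G = E / (2*(1+nu))
G = 85 / (2*(1+0.41)) = 30.1418 GPa
K = E / (3*(1-2*nu))
K = 85 / (3*(1-2*0.41)) = 157.407 GPa
K/G = 157.407 / 30.1418 = 5.222


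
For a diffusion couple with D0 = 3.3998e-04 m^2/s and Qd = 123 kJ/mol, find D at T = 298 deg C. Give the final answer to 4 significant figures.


D = D0 * exp(-Qd / (R*T))
T = 571.15 K
D = 3.3998e-04 * exp(-123e3 / (8.314 * 571.15))
D = 1.915e-15 m^2/s


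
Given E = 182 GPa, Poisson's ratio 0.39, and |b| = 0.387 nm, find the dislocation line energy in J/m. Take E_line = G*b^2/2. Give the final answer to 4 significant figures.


Step 1: G = E / (2*(1+nu))
G = 182 / (2*(1+0.39)) = 65.4676 GPa = 6.54676e+10 Pa
Step 2: E_line = G*b^2/2
b = 0.387 nm = 3.87e-10 m
E_line = 0.5 * 6.54676e+10 * (3.87e-10)^2 = 4.903e-09 J/m


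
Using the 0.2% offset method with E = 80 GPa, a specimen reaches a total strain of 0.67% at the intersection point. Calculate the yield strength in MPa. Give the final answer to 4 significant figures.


Offset strain = 0.002
Elastic strain at yield = total_strain - offset = 6.7e-03 - 0.002 = 4.7e-03
sigma_y = E * elastic_strain = 80000 * 4.7e-03
sigma_y = 376 MPa


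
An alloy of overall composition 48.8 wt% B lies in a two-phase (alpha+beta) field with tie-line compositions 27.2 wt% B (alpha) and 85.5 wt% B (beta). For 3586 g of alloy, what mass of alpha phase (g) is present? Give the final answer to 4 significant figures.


f_alpha = (C_beta - C0) / (C_beta - C_alpha)
f_alpha = (85.5 - 48.8) / (85.5 - 27.2) = 0.629503
m_alpha = f_alpha * m_total = 0.629503 * 3586 = 2257 g


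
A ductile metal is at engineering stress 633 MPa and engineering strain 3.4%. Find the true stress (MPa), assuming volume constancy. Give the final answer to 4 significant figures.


sigma_true = sigma_eng * (1 + epsilon_eng)
sigma_true = 633 * (1 + 0.034)
sigma_true = 654.5 MPa


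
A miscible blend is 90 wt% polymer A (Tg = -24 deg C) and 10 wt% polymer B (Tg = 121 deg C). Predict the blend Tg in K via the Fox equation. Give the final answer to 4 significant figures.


1/Tg = w1/Tg1 + w2/Tg2 (in Kelvin)
Tg1 = 249.15 K, Tg2 = 394.15 K
1/Tg = 0.9/249.15 + 0.1/394.15
Tg = 258.7 K


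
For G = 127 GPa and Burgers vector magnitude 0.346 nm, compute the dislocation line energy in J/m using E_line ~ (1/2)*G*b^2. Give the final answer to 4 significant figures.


E = G*b^2/2
b = 0.346 nm = 3.46e-10 m
G = 127 GPa = 1.27e+11 Pa
E = 0.5 * 1.27e+11 * (3.46e-10)^2
E = 7.602e-09 J/m


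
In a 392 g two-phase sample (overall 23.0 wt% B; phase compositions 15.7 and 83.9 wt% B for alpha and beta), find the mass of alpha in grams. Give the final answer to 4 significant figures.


f_alpha = (C_beta - C0) / (C_beta - C_alpha)
f_alpha = (83.9 - 23.0) / (83.9 - 15.7) = 0.892962
m_alpha = f_alpha * m_total = 0.892962 * 392 = 350 g


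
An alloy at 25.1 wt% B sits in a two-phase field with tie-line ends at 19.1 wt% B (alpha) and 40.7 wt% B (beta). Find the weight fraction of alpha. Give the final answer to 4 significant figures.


f_alpha = (C_beta - C0) / (C_beta - C_alpha)
f_alpha = (40.7 - 25.1) / (40.7 - 19.1)
f_alpha = 0.7222


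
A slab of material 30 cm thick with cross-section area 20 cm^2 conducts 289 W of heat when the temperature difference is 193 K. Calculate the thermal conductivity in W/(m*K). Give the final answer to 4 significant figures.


k = Q*L / (A*dT)
L = 0.3 m, A = 2e-03 m^2
k = 289 * 0.3 / (2e-03 * 193)
k = 224.6 W/(m*K)


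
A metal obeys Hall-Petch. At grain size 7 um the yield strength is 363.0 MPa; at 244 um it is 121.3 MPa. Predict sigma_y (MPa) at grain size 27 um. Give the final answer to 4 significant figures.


sigma_y = sigma0 + k / sqrt(d)
1/sqrt(d1) = 1/sqrt(7e-06) = 377.964;  1/sqrt(d2) = 64.0184
k = (sigma1 - sigma2) / (1/sqrt(d1) - 1/sqrt(d2)) = (363.0 - 121.3) / (377.964 - 64.0184) = 0.769878 MPa*m^0.5
sigma0 = sigma1 - k/sqrt(d1) = 363.0 - 0.769878*377.964 = 72.0136 MPa
sigma_y(d3) = 72.0136 + 0.769878 / sqrt(2.7e-05) = 220.2 MPa


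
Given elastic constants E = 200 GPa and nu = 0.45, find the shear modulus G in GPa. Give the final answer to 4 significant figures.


G = E / (2*(1+nu))
G = 200 / (2*(1+0.45))
G = 68.97 GPa


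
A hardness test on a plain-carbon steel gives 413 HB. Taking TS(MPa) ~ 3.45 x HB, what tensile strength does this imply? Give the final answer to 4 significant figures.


TS (MPa) = 3.45 * HB
TS = 3.45 * 413
TS = 1425 MPa


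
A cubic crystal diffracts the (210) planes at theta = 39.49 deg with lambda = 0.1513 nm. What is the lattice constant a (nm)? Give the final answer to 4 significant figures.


d = lambda / (2*sin(theta))
d = 0.1513 / (2*sin(39.49 deg))
d = 0.118957 nm
a = d * sqrt(h^2+k^2+l^2) = 0.118957 * sqrt(5)
a = 0.266 nm


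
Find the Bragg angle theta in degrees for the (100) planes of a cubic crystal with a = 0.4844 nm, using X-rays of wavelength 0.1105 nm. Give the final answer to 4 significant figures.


d = a / sqrt(h^2+k^2+l^2)
d = 0.4844 / sqrt(1) = 0.4844 nm
lambda = 2*d*sin(theta)  =>  sin(theta) = lambda / (2*d)
sin(theta) = 0.1105 / (2 * 0.4844) = 0.114059
theta = 6.549 deg


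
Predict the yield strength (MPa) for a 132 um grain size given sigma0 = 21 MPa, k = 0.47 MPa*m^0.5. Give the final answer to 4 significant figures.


sigma_y = sigma0 + k / sqrt(d)
d = 132 um = 1.32e-04 m
sigma_y = 21 + 0.47 / sqrt(1.32e-04)
sigma_y = 61.91 MPa


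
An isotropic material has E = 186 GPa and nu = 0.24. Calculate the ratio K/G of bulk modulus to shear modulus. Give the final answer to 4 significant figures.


G = E / (2*(1+nu))
G = 186 / (2*(1+0.24)) = 75 GPa
K = E / (3*(1-2*nu))
K = 186 / (3*(1-2*0.24)) = 119.231 GPa
K/G = 119.231 / 75 = 1.59


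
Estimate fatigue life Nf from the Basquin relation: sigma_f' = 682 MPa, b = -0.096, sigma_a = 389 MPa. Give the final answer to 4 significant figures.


sigma_a = sigma_f' * (2*Nf)^b
2*Nf = (sigma_a / sigma_f')^(1/b)
2*Nf = (389 / 682)^(1/-0.096)
2*Nf = 346.693
Nf = 173.3 cycles


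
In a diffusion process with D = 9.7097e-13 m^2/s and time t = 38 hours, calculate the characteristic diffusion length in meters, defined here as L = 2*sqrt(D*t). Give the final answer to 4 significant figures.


t = 38 hr = 136800 s
Diffusion length = 2*sqrt(D*t)
= 2*sqrt(9.7097e-13 * 136800)
= 7.289e-04 m


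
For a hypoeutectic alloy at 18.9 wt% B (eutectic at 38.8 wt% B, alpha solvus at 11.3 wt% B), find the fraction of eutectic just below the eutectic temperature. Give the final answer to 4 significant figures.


f_primary = (C_e - C0) / (C_e - C_alpha_max)
f_primary = (38.8 - 18.9) / (38.8 - 11.3)
f_primary = 0.723636
f_eutectic = 1 - 0.723636 = 0.2764


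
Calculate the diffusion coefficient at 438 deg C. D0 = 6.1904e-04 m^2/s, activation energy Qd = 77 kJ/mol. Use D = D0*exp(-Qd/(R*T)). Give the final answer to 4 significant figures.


D = D0 * exp(-Qd / (R*T))
T = 711.15 K
D = 6.1904e-04 * exp(-77e3 / (8.314 * 711.15))
D = 1.367e-09 m^2/s


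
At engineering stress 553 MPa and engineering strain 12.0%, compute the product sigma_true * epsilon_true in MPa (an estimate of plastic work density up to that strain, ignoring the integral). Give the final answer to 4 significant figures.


sigma_true = sigma_eng * (1 + epsilon_eng)
sigma_true = 553 * (1 + 0.12) = 619.36 MPa
epsilon_true = ln(1 + epsilon_eng)
epsilon_true = ln(1 + 0.12) = 0.113329
sigma_true * epsilon_true = 619.36 * 0.113329 = 70.19 MPa


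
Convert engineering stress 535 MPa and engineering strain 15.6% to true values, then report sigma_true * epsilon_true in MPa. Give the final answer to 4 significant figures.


sigma_true = sigma_eng * (1 + epsilon_eng)
sigma_true = 535 * (1 + 0.156) = 618.46 MPa
epsilon_true = ln(1 + epsilon_eng)
epsilon_true = ln(1 + 0.156) = 0.144966
sigma_true * epsilon_true = 618.46 * 0.144966 = 89.66 MPa


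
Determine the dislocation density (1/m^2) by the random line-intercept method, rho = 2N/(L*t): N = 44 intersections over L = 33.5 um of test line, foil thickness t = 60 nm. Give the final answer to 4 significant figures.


rho = 2N / (L * t)
L = 33.5 um = 3.35e-05 m, t = 60 nm = 6e-08 m
rho = 2 * 44 / (3.35e-05 * 6e-08)
rho = 4.378e+13 1/m^2


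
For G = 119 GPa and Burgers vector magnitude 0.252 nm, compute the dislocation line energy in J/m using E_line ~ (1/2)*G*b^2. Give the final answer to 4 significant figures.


E = G*b^2/2
b = 0.252 nm = 2.52e-10 m
G = 119 GPa = 1.19e+11 Pa
E = 0.5 * 1.19e+11 * (2.52e-10)^2
E = 3.778e-09 J/m


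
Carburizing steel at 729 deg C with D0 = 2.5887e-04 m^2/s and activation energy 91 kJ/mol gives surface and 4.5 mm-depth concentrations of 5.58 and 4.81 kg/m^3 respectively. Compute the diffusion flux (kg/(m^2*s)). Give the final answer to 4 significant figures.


Step 1: D = D0 * exp(-Qd/(R*T))
T = 729 + 273.15 = 1002.15 K
D = 2.5887e-04 * exp(-91e3 / (8.314 * 1002.15)) = 4.67472e-09 m^2/s
Step 2: J = D * (C1 - C2) / dx
J = 4.67472e-09 * (5.58 - 4.81) / 4.5e-03
J = 7.999e-07 kg/(m^2*s)


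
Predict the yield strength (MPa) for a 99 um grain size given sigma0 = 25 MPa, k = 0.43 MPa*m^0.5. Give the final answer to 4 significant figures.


sigma_y = sigma0 + k / sqrt(d)
d = 99 um = 9.9e-05 m
sigma_y = 25 + 0.43 / sqrt(9.9e-05)
sigma_y = 68.22 MPa


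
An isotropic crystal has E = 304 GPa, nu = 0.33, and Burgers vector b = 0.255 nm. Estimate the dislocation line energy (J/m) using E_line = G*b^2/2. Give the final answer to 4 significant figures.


Step 1: G = E / (2*(1+nu))
G = 304 / (2*(1+0.33)) = 114.286 GPa = 1.14286e+11 Pa
Step 2: E_line = G*b^2/2
b = 0.255 nm = 2.55e-10 m
E_line = 0.5 * 1.14286e+11 * (2.55e-10)^2 = 3.716e-09 J/m


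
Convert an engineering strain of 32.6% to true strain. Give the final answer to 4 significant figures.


epsilon_true = ln(1 + epsilon_eng)
epsilon_true = ln(1 + 0.326)
epsilon_true = 0.2822


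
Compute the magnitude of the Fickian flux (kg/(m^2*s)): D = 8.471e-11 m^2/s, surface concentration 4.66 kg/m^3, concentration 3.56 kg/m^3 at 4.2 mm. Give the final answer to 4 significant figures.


J = -D * (dC/dx) = D * (C1 - C2) / dx
J = 8.471e-11 * (4.66 - 3.56) / 4.2e-03
J = 2.219e-08 kg/(m^2*s)


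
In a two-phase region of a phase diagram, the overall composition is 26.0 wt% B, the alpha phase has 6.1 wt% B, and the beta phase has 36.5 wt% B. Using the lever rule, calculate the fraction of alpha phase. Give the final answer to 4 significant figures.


f_alpha = (C_beta - C0) / (C_beta - C_alpha)
f_alpha = (36.5 - 26.0) / (36.5 - 6.1)
f_alpha = 0.3454


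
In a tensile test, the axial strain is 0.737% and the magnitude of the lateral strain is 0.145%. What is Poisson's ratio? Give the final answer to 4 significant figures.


nu = -epsilon_lat / epsilon_axial
Lateral strain is contraction (negative), so using magnitudes:
nu = 0.145 / 0.737
nu = 0.1967


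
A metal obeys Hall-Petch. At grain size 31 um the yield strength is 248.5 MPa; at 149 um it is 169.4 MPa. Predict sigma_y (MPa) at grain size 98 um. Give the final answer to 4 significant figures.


sigma_y = sigma0 + k / sqrt(d)
1/sqrt(d1) = 1/sqrt(3.1e-05) = 179.605;  1/sqrt(d2) = 81.9232
k = (sigma1 - sigma2) / (1/sqrt(d1) - 1/sqrt(d2)) = (248.5 - 169.4) / (179.605 - 81.9232) = 0.80977 MPa*m^0.5
sigma0 = sigma1 - k/sqrt(d1) = 248.5 - 0.80977*179.605 = 103.061 MPa
sigma_y(d3) = 103.061 + 0.80977 / sqrt(9.8e-05) = 184.9 MPa


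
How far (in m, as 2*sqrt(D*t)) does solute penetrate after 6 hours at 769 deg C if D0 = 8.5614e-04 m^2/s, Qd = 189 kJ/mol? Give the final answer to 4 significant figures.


Step 1: D = D0 * exp(-Qd/(R*T))
T = 1042.15 K
D = 8.5614e-04 * exp(-189e3 / (8.314 * 1042.15)) = 2.87836e-13 m^2/s
Step 2: L = 2*sqrt(D*t)
t = 6 h = 21600 s
L = 2*sqrt(2.87836e-13 * 21600) = 1.577e-04 m


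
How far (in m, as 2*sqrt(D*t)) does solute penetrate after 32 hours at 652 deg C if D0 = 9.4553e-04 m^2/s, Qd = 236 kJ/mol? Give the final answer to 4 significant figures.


Step 1: D = D0 * exp(-Qd/(R*T))
T = 925.15 K
D = 9.4553e-04 * exp(-236e3 / (8.314 * 925.15)) = 4.4716e-17 m^2/s
Step 2: L = 2*sqrt(D*t)
t = 32 h = 115200 s
L = 2*sqrt(4.4716e-17 * 115200) = 4.539e-06 m


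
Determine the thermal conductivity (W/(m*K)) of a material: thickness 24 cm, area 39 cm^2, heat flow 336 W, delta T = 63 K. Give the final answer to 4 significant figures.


k = Q*L / (A*dT)
L = 0.24 m, A = 3.9e-03 m^2
k = 336 * 0.24 / (3.9e-03 * 63)
k = 328.2 W/(m*K)


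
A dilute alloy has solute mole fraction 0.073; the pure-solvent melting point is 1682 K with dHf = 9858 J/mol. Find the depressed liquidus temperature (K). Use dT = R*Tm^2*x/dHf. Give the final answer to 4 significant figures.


dT = R*Tm^2*x / dHf
dT = 8.314 * 1682^2 * 0.073 / 9858
dT = 174.179 K
T_new = 1682 - 174.179 = 1508 K


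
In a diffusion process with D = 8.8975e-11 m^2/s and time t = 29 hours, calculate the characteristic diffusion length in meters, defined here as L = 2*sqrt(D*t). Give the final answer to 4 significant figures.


t = 29 hr = 104400 s
Diffusion length = 2*sqrt(D*t)
= 2*sqrt(8.8975e-11 * 104400)
= 6.096e-03 m


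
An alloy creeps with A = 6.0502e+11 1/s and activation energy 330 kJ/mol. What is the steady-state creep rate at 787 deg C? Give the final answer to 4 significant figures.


rate = A * exp(-Q / (R*T))
T = 787 + 273.15 = 1060.15 K
rate = 6.0502e+11 * exp(-330e3 / (8.314 * 1060.15))
rate = 3.325e-05 1/s


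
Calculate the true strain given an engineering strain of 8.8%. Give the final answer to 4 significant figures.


epsilon_true = ln(1 + epsilon_eng)
epsilon_true = ln(1 + 0.088)
epsilon_true = 0.08434


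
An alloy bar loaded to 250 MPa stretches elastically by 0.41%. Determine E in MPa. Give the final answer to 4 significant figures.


E = sigma / epsilon
epsilon = 0.41% = 4.1e-03
E = 250 / 4.1e-03
E = 60980 MPa


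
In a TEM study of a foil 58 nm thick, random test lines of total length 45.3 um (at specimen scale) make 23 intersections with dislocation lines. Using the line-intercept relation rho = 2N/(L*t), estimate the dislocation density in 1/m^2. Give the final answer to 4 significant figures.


rho = 2N / (L * t)
L = 45.3 um = 4.53e-05 m, t = 58 nm = 5.8e-08 m
rho = 2 * 23 / (4.53e-05 * 5.8e-08)
rho = 1.751e+13 1/m^2


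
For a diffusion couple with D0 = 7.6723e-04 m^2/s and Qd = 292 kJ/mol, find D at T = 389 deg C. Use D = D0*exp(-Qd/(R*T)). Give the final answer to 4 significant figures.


D = D0 * exp(-Qd / (R*T))
T = 662.15 K
D = 7.6723e-04 * exp(-292e3 / (8.314 * 662.15))
D = 7.067e-27 m^2/s


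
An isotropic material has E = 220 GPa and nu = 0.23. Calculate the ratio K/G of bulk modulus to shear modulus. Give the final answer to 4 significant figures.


G = E / (2*(1+nu))
G = 220 / (2*(1+0.23)) = 89.4309 GPa
K = E / (3*(1-2*nu))
K = 220 / (3*(1-2*0.23)) = 135.802 GPa
K/G = 135.802 / 89.4309 = 1.519


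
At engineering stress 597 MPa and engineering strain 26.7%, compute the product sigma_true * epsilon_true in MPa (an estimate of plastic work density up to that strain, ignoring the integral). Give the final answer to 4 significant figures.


sigma_true = sigma_eng * (1 + epsilon_eng)
sigma_true = 597 * (1 + 0.267) = 756.399 MPa
epsilon_true = ln(1 + epsilon_eng)
epsilon_true = ln(1 + 0.267) = 0.236652
sigma_true * epsilon_true = 756.399 * 0.236652 = 179 MPa


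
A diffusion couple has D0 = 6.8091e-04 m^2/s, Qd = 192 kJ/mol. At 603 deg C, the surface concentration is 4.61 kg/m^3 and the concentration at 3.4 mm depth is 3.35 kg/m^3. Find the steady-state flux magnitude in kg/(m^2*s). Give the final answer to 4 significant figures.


Step 1: D = D0 * exp(-Qd/(R*T))
T = 603 + 273.15 = 876.15 K
D = 6.8091e-04 * exp(-192e3 / (8.314 * 876.15)) = 2.43191e-15 m^2/s
Step 2: J = D * (C1 - C2) / dx
J = 2.43191e-15 * (4.61 - 3.35) / 3.4e-03
J = 9.012e-13 kg/(m^2*s)


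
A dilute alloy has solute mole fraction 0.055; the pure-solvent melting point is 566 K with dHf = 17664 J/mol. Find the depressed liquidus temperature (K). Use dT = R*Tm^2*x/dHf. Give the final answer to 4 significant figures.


dT = R*Tm^2*x / dHf
dT = 8.314 * 566^2 * 0.055 / 17664
dT = 8.29309 K
T_new = 566 - 8.29309 = 557.7 K


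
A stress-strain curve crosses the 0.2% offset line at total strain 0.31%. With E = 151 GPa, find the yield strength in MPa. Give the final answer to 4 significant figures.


Offset strain = 0.002
Elastic strain at yield = total_strain - offset = 3.1e-03 - 0.002 = 1.1e-03
sigma_y = E * elastic_strain = 151000 * 1.1e-03
sigma_y = 166.1 MPa


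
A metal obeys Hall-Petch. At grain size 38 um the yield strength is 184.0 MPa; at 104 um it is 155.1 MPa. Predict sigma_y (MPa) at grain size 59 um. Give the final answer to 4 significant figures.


sigma_y = sigma0 + k / sqrt(d)
1/sqrt(d1) = 1/sqrt(3.8e-05) = 162.221;  1/sqrt(d2) = 98.0581
k = (sigma1 - sigma2) / (1/sqrt(d1) - 1/sqrt(d2)) = (184.0 - 155.1) / (162.221 - 98.0581) = 0.450413 MPa*m^0.5
sigma0 = sigma1 - k/sqrt(d1) = 184.0 - 0.450413*162.221 = 110.933 MPa
sigma_y(d3) = 110.933 + 0.450413 / sqrt(5.9e-05) = 169.6 MPa
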